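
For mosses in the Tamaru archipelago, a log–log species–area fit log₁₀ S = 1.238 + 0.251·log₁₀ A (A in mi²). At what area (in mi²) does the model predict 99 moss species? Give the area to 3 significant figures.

1040 mi²

99 = 17.3 × A^0.251  ⇒  A^0.251 = 99/17.3 = 5.723
ln A = ln(5.723) / 0.251 = 1.7445 / 0.251 = 6.9503
A = e^6.9503 ≈ 1043 mi²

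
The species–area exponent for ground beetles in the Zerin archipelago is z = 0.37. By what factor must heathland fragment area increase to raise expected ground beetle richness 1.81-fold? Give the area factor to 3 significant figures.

4.97

(A₂/A₁)^0.37 = 1.81, so A₂/A₁ = 1.81^(1/0.37) = 1.81^2.703
ln(A₂/A₁) = ln 1.81 / 0.37 = 0.5933 / 0.37 = 1.6036
A₂/A₁ = e^1.6036 ≈ 4.971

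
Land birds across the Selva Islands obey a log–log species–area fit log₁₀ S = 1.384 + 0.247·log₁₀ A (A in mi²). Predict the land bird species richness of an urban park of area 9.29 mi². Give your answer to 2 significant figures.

42

S = 24.21 × 9.29^0.247 = 24.21 × 1.734 ≈ 41.99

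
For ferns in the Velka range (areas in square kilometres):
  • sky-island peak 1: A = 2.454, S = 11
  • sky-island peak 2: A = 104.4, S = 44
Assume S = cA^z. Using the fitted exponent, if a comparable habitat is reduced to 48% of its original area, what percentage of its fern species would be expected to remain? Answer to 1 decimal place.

76.2%

z = ln(44/11) / ln(104.4/2.454) = 1.3863 / 3.7505 = 0.3696
S_new/S_old = (A_new/A_old)^z = 0.48^0.3696 = exp(0.3696 × -0.7340) = 0.7624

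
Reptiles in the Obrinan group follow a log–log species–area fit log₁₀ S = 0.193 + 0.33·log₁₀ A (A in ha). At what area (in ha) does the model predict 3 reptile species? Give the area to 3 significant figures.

3 = 1.56 × A^0.33  ⇒  A^0.33 = 3/1.56 = 1.924
ln A = ln(1.924) / 0.33 = 0.6542 / 0.33 = 1.9825
A = e^1.9825 ≈ 7.261 ha

7.26 ha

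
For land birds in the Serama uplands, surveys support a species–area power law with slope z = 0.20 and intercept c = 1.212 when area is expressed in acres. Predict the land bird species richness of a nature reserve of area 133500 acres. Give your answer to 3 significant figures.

S = 1.212 × 133500^0.2
ln S = ln 1.212 + 0.2 × ln 133500 = 0.1923 + 0.2 × 11.8019 = 2.5526
S = e^2.5526 ≈ 12.84

12.8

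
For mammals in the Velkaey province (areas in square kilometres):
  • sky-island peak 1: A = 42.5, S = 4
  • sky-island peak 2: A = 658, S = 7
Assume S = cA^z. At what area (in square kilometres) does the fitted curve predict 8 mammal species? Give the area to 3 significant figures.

z = ln(7/4) / ln(658/42.5) = 0.5596 / 2.7397 = 0.2043
c = 4 / 42.5^0.2043 = 4 / 2.151 = 1.86
A = (8/1.86)^(1/0.2043) ⇒ ln A = ln(4.302)/0.2043 = 7.1429
A = e^7.1429 ≈ 1265 square kilometres

1270 square kilometres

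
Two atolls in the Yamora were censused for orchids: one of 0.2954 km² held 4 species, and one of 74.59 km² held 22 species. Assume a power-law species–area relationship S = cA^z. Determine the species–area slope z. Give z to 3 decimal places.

Taking logs: ln S = ln c + z ln A, so z = (ln S₂ − ln S₁)/(ln A₂ − ln A₁).
z = ln(22/4) / ln(74.59/0.2954) = ln(5.5) / ln(252.5) = 1.7047 / 5.5314 = 0.3082

0.308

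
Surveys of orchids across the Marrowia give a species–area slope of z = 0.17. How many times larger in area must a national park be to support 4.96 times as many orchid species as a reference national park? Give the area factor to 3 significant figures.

(A₂/A₁)^0.17 = 4.96, so A₂/A₁ = 4.96^(1/0.17) = 4.96^5.882
ln(A₂/A₁) = ln 4.96 / 0.17 = 1.6014 / 0.17 = 9.4200
A₂/A₁ = e^9.4200 ≈ 12333

12300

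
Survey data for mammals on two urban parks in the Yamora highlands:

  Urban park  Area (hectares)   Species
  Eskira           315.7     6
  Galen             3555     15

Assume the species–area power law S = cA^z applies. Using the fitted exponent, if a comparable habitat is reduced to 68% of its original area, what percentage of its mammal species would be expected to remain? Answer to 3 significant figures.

86.4%

z = ln(15/6) / ln(3555/315.7) = 0.9163 / 2.4213 = 0.3784
S_new/S_old = (A_new/A_old)^z = 0.68^0.3784 = exp(0.3784 × -0.3857) = 0.8642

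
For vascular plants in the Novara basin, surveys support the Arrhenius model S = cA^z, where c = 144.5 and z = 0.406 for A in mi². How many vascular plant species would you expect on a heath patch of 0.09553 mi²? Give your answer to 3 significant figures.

S = 144.5 × 0.09553^0.406 = 144.5 × 0.3854 ≈ 55.69

55.7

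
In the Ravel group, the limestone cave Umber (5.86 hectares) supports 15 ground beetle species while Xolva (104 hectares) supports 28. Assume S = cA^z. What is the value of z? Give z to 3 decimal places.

Taking logs: ln S = ln c + z ln A, so z = (ln S₂ − ln S₁)/(ln A₂ − ln A₁).
z = ln(28/15) / ln(104/5.86) = ln(1.867) / ln(17.75) = 0.6242 / 2.8762 = 0.2170

0.217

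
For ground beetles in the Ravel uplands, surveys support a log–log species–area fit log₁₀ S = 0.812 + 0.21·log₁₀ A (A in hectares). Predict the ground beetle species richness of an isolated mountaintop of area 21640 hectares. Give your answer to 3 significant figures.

52.8

S = 6.486 × 21640^0.21
ln S = ln 6.486 + 0.21 × ln 21640 = 1.8697 + 0.21 × 9.9823 = 3.9660
S = e^3.9660 ≈ 52.77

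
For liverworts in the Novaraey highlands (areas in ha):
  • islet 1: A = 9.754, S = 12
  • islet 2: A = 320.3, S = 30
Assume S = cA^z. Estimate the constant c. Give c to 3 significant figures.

z = ln(S₂/S₁) / ln(A₂/A₁) = ln(30/12) / ln(320.3/9.754) = 0.9163 / 3.4916 = 0.2624
c = S₁ / A₁^z = 12 / 9.754^0.2624 = 12 / 1.818 = 6.601

6.60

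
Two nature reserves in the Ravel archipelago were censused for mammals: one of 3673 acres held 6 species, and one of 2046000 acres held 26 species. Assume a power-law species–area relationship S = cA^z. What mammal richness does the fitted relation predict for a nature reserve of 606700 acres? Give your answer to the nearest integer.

z = ln(26/6) / ln(2046000/3673) = 1.4663 / 6.3226 = 0.2319
c = 6 / 3673^0.2319 = 6 / 6.711 = 0.894
S₃ = 0.894 × 606700^0.2319 = 0.894 × 21.94 ≈ 19.61

20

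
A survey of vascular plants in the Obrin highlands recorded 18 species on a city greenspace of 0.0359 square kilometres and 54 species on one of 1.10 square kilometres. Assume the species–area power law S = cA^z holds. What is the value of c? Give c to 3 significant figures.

z = ln(S₂/S₁) / ln(A₂/A₁) = ln(54/18) / ln(1.1/0.0359) = 1.0986 / 3.4223 = 0.3210
c = S₁ / A₁^z = 18 / 0.0359^0.3210 = 18 / 0.3437 = 52.37

52.4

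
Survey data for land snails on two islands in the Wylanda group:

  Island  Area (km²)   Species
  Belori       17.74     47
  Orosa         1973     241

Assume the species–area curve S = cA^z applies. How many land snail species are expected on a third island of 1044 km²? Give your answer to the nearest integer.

193

z = ln(241/47) / ln(1973/17.74) = 1.6346 / 4.7115 = 0.3469
c = 47 / 17.74^0.3469 = 47 / 2.712 = 17.33
S₃ = 17.33 × 1044^0.3469 = 17.33 × 11.15 ≈ 193.2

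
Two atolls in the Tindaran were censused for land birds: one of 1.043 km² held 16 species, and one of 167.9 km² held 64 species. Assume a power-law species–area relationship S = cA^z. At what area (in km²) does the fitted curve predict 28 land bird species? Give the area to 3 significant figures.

8.11 km²

z = ln(64/16) / ln(167.9/1.043) = 1.3863 / 5.0813 = 0.2728
c = 16 / 1.043^0.2728 = 16 / 1.012 = 15.82
A = (28/15.82)^(1/0.2728) ⇒ ln A = ln(1.77)/0.2728 = 2.0933
A = e^2.0933 ≈ 8.112 km²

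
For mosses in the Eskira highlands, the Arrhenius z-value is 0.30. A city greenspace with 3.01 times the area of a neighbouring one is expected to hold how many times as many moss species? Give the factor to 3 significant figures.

1.39

S₂/S₁ = (A₂/A₁)^z = 3.01^0.3
ln(S₂/S₁) = 0.3 × ln 3.01 = 0.3 × 1.1019 = 0.3306
S₂/S₁ = e^0.3306 ≈ 1.392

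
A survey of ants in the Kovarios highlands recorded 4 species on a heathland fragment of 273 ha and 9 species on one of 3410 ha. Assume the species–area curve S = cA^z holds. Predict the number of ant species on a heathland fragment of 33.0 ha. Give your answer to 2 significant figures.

2.0

z = ln(9/4) / ln(3410/273) = 0.8109 / 2.5250 = 0.3212
c = 4 / 273^0.3212 = 4 / 6.059 = 0.6602
S₃ = 0.6602 × 33^0.3212 = 0.6602 × 3.074 ≈ 2.029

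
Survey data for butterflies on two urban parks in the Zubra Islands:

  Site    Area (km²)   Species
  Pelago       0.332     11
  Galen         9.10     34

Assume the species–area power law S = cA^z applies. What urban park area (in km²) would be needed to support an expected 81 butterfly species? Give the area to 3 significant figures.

116 km²

z = ln(34/11) / ln(9.1/0.332) = 1.1285 / 3.3109 = 0.3408
c = 11 / 0.332^0.3408 = 11 / 0.6867 = 16.02
A = (81/16.02)^(1/0.3408) ⇒ ln A = ln(5.057)/0.3408 = 4.7552
A = e^4.7552 ≈ 116.2 km²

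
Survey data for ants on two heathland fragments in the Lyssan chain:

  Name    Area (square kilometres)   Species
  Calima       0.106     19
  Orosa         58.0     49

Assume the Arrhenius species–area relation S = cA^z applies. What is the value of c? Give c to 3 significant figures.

26.6

z = ln(S₂/S₁) / ln(A₂/A₁) = ln(49/19) / ln(58/0.106) = 0.9474 / 6.3048 = 0.1503
c = S₁ / A₁^z = 19 / 0.106^0.1503 = 19 / 0.7137 = 26.62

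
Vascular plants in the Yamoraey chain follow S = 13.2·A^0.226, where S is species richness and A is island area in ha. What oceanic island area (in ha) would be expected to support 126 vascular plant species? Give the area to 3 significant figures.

126 = 13.2 × A^0.226  ⇒  A^0.226 = 126/13.2 = 9.545
ln A = ln(9.545) / 0.226 = 2.2561 / 0.226 = 9.9826
A = e^9.9826 ≈ 21646 ha

21600 ha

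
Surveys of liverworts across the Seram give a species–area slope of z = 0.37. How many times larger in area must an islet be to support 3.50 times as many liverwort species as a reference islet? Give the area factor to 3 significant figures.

29.5

(A₂/A₁)^0.37 = 3.5, so A₂/A₁ = 3.5^(1/0.37) = 3.5^2.703
ln(A₂/A₁) = ln 3.5 / 0.37 = 1.2528 / 0.37 = 3.3858
A₂/A₁ = e^3.3858 ≈ 29.54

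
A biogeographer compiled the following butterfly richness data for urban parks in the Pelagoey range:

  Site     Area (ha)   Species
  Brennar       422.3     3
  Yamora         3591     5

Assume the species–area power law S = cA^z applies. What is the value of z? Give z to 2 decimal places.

Taking logs: ln S = ln c + z ln A, so z = (ln S₂ − ln S₁)/(ln A₂ − ln A₁).
z = ln(5/3) / ln(3591/422.3) = ln(1.667) / ln(8.503) = 0.5108 / 2.1405 = 0.2387

0.24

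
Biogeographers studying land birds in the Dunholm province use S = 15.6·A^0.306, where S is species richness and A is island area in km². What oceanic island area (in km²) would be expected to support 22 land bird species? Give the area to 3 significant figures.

3.08 km²

22 = 15.6 × A^0.306  ⇒  A^0.306 = 22/15.6 = 1.41
ln A = ln(1.41) / 0.306 = 0.3438 / 0.306 = 1.1234
A = e^1.1234 ≈ 3.075 km²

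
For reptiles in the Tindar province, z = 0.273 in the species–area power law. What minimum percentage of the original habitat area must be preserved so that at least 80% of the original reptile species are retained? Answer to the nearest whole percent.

44%

Need (A_new/A_old)^0.273 = 0.8, so A_new/A_old = 0.8^(1/0.273) = 0.8^3.663
ln(A_new/A_old) = ln 0.8 / 0.273 = -0.2231 / 0.273 = -0.8174
A_new/A_old = e^-0.8174 ≈ 0.4416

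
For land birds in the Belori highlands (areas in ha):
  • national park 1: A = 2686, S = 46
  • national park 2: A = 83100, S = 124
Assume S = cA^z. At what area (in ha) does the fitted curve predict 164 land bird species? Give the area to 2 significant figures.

z = ln(124/46) / ln(83100/2686) = 0.9916 / 3.4320 = 0.2889
c = 46 / 2686^0.2889 = 46 / 9.791 = 4.698
A = (164/4.698)^(1/0.2889) ⇒ ln A = ln(34.91)/0.2889 = 12.2954
A = e^12.2954 ≈ 218693 ha

220000 ha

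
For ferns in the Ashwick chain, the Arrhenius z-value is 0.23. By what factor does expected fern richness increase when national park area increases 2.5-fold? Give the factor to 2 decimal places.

1.23

S₂/S₁ = (A₂/A₁)^z = 2.5^0.23
ln(S₂/S₁) = 0.23 × ln 2.5 = 0.23 × 0.9163 = 0.2107
S₂/S₁ = e^0.2107 ≈ 1.235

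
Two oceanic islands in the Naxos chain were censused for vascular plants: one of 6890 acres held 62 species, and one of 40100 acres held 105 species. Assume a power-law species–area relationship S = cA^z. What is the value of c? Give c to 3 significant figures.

z = ln(S₂/S₁) / ln(A₂/A₁) = ln(105/62) / ln(40100/6890) = 0.5268 / 1.7613 = 0.2991
c = S₁ / A₁^z = 62 / 6890^0.2991 = 62 / 14.06 = 4.409

4.41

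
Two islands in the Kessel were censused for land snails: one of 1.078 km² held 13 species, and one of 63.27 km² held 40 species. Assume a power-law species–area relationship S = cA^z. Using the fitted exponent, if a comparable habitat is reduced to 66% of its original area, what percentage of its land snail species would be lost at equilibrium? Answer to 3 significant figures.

z = ln(40/13) / ln(63.27/1.078) = 1.1239 / 4.0723 = 0.2760
S_new/S_old = (A_new/A_old)^z = 0.66^0.2760 = exp(0.2760 × -0.4155) = 0.8917
Fraction lost = 1 − 0.8917 = 0.1083

10.8%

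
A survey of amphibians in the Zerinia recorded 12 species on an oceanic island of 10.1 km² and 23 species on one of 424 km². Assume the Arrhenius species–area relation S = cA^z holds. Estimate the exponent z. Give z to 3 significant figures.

Taking logs: ln S = ln c + z ln A, so z = (ln S₂ − ln S₁)/(ln A₂ − ln A₁).
z = ln(23/12) / ln(424/10.1) = ln(1.917) / ln(41.98) = 0.6506 / 3.7372 = 0.1741

0.174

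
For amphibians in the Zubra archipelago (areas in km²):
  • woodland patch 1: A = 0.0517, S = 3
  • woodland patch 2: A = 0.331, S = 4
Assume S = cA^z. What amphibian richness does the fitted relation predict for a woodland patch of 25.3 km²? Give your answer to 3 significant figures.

7.83

z = ln(4/3) / ln(0.331/0.0517) = 0.2877 / 1.8567 = 0.1549
c = 3 / 0.0517^0.1549 = 3 / 0.6319 = 4.747
S₃ = 4.747 × 25.3^0.1549 = 4.747 × 1.65 ≈ 7.832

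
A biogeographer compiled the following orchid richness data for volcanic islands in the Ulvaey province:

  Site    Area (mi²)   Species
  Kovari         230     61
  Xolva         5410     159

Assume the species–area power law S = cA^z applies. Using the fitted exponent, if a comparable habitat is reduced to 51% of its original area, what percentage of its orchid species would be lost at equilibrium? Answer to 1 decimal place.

18.5%

z = ln(159/61) / ln(5410/230) = 0.9580 / 3.1579 = 0.3034
S_new/S_old = (A_new/A_old)^z = 0.51^0.3034 = exp(0.3034 × -0.6733) = 0.8152
Fraction lost = 1 − 0.8152 = 0.1848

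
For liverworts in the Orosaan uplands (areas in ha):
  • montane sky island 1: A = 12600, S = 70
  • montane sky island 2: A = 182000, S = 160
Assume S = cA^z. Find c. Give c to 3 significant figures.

3.76

z = ln(S₂/S₁) / ln(A₂/A₁) = ln(160/70) / ln(182000/12600) = 0.8267 / 2.6703 = 0.3096
c = S₁ / A₁^z = 70 / 12600^0.3096 = 70 / 18.6 = 3.764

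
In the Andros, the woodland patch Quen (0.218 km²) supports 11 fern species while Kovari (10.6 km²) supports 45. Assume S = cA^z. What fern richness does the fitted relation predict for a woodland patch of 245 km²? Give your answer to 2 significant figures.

140

z = ln(45/11) / ln(10.6/0.218) = 1.4088 / 3.8841 = 0.3627
c = 11 / 0.218^0.3627 = 11 / 0.5755 = 19.11
S₃ = 19.11 × 245^0.3627 = 19.11 × 7.354 ≈ 140.6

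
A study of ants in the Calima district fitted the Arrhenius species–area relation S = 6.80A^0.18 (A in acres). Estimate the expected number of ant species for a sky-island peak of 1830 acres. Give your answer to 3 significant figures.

S = 6.8 × 1830^0.18 = 6.8 × 3.866 ≈ 26.29

26.3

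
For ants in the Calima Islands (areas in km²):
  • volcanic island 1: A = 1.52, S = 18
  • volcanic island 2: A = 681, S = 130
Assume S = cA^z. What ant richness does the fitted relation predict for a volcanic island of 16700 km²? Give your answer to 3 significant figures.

366

z = ln(130/18) / ln(681/1.52) = 1.9772 / 6.1049 = 0.3239
c = 18 / 1.52^0.3239 = 18 / 1.145 = 15.72
S₃ = 15.72 × 16700^0.3239 = 15.72 × 23.31 ≈ 366.4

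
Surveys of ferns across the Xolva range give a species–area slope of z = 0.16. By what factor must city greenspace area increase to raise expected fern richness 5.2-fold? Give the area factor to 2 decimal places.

(A₂/A₁)^0.16 = 5.2, so A₂/A₁ = 5.2^(1/0.16) = 5.2^6.25
ln(A₂/A₁) = ln 5.2 / 0.16 = 1.6487 / 0.16 = 10.3041
A₂/A₁ = e^10.3041 ≈ 29855

29855.26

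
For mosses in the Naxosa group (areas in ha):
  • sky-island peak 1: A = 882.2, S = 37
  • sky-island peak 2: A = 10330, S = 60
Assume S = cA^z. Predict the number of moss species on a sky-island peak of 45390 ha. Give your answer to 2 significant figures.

z = ln(60/37) / ln(10330/882.2) = 0.4834 / 2.4604 = 0.1965
c = 37 / 882.2^0.1965 = 37 / 3.791 = 9.76
S₃ = 9.76 × 45390^0.1965 = 9.76 × 8.223 ≈ 80.25

80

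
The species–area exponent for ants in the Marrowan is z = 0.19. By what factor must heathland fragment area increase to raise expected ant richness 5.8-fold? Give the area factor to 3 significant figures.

(A₂/A₁)^0.19 = 5.8, so A₂/A₁ = 5.8^(1/0.19) = 5.8^5.263
ln(A₂/A₁) = ln 5.8 / 0.19 = 1.7579 / 0.19 = 9.2519
A₂/A₁ = e^9.2519 ≈ 10424

10400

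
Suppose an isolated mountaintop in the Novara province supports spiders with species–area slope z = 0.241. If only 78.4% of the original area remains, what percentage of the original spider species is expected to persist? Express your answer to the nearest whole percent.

94%

S_new/S_old = (A_new/A_old)^z = 0.784^0.241
= exp(0.241 × ln 0.784) = exp(0.241 × -0.2433) = exp(-0.0586) ≈ 0.943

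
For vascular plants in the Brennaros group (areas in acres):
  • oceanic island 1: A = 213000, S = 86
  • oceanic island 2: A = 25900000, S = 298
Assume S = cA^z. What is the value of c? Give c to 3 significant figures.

3.59

z = ln(S₂/S₁) / ln(A₂/A₁) = ln(298/86) / ln(25900000/213000) = 1.2427 / 4.8007 = 0.2589
c = S₁ / A₁^z = 86 / 213000^0.2589 = 86 / 23.95 = 3.59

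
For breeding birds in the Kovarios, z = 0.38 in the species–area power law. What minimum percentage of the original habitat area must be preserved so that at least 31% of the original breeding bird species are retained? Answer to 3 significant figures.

4.59%

Need (A_new/A_old)^0.38 = 0.31, so A_new/A_old = 0.31^(1/0.38) = 0.31^2.632
ln(A_new/A_old) = ln 0.31 / 0.38 = -1.1712 / 0.38 = -3.0821
A_new/A_old = e^-3.0821 ≈ 0.04586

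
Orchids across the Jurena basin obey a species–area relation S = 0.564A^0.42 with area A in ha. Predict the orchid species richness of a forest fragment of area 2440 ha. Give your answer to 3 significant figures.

14.9

S = 0.564 × 2440^0.42 = 0.564 × 26.47 ≈ 14.93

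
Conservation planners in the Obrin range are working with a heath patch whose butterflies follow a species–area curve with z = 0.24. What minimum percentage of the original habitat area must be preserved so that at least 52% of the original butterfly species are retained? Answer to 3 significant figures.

Need (A_new/A_old)^0.24 = 0.52, so A_new/A_old = 0.52^(1/0.24) = 0.52^4.167
ln(A_new/A_old) = ln 0.52 / 0.24 = -0.6539 / 0.24 = -2.7247
A_new/A_old = e^-2.7247 ≈ 0.06557

6.56%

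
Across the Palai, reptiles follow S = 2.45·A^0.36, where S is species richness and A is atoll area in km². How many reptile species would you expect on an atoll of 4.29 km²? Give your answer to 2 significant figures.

4.1

S = 2.45 × 4.29^0.36
ln S = ln 2.45 + 0.36 × ln 4.29 = 0.8961 + 0.36 × 1.4563 = 1.4204
S = e^1.4204 ≈ 4.139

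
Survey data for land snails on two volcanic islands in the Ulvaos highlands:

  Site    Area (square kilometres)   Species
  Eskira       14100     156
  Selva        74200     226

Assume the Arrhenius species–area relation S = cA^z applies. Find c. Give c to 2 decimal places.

18.49

z = ln(S₂/S₁) / ln(A₂/A₁) = ln(226/156) / ln(74200/14100) = 0.3707 / 1.6606 = 0.2232
c = S₁ / A₁^z = 156 / 14100^0.2232 = 156 / 8.437 = 18.49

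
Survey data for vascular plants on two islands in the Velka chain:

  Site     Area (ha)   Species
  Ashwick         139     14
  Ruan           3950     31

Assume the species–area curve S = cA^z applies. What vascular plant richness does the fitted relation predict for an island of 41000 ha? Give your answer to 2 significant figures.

54

z = ln(31/14) / ln(3950/139) = 0.7949 / 3.3470 = 0.2375
c = 14 / 139^0.2375 = 14 / 3.228 = 4.337
S₃ = 4.337 × 41000^0.2375 = 4.337 × 12.46 ≈ 54.04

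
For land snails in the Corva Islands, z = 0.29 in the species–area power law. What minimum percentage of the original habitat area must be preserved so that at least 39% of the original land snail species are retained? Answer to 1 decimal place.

Need (A_new/A_old)^0.29 = 0.39, so A_new/A_old = 0.39^(1/0.29) = 0.39^3.448
ln(A_new/A_old) = ln 0.39 / 0.29 = -0.9416 / 0.29 = -3.2469
A_new/A_old = e^-3.2469 ≈ 0.03889

3.9%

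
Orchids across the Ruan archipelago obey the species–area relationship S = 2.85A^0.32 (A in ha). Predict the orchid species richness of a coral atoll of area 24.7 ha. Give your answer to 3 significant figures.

7.95

S = 2.85 × 24.7^0.32
ln S = ln 2.85 + 0.32 × ln 24.7 = 1.0473 + 0.32 × 3.2068 = 2.0735
S = e^2.0735 ≈ 7.953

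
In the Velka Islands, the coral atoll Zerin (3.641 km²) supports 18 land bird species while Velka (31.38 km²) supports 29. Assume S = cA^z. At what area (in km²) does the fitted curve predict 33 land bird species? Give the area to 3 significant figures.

z = ln(29/18) / ln(31.38/3.641) = 0.4769 / 2.1539 = 0.2214
c = 18 / 3.641^0.2214 = 18 / 1.331 = 13.52
A = (33/13.52)^(1/0.2214) ⇒ ln A = ln(2.441)/0.2214 = 4.0297
A = e^4.0297 ≈ 56.25 km²

56.2 km²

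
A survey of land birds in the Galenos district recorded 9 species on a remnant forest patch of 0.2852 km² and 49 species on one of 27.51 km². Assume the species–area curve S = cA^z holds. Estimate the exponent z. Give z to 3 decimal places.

0.371

Taking logs: ln S = ln c + z ln A, so z = (ln S₂ − ln S₁)/(ln A₂ − ln A₁).
z = ln(49/9) / ln(27.51/0.2852) = ln(5.444) / ln(96.46) = 1.6946 / 4.5691 = 0.3709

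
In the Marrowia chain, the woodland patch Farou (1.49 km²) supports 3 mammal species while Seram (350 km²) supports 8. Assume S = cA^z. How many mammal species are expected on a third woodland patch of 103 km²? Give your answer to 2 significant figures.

z = ln(8/3) / ln(350/1.49) = 0.9808 / 5.4592 = 0.1797
c = 3 / 1.49^0.1797 = 3 / 1.074 = 2.793
S₃ = 2.793 × 103^0.1797 = 2.793 × 2.3 ≈ 6.422

6.4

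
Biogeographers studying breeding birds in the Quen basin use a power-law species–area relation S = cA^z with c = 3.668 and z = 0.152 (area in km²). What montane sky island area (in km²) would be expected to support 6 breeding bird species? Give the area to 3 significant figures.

6 = 3.668 × A^0.152  ⇒  A^0.152 = 6/3.668 = 1.636
ln A = ln(1.636) / 0.152 = 0.4921 / 0.152 = 3.2376
A = e^3.2376 ≈ 25.47 km²

25.5 km²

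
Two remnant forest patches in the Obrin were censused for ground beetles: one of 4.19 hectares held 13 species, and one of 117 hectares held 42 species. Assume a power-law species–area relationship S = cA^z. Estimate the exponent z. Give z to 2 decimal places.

Taking logs: ln S = ln c + z ln A, so z = (ln S₂ − ln S₁)/(ln A₂ − ln A₁).
z = ln(42/13) / ln(117/4.19) = ln(3.231) / ln(27.92) = 1.1727 / 3.3295 = 0.3522

0.35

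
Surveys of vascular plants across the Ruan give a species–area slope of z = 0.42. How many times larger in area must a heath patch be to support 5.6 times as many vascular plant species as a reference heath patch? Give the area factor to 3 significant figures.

(A₂/A₁)^0.42 = 5.6, so A₂/A₁ = 5.6^(1/0.42) = 5.6^2.381
ln(A₂/A₁) = ln 5.6 / 0.42 = 1.7228 / 0.42 = 4.1018
A₂/A₁ = e^4.1018 ≈ 60.45

60.5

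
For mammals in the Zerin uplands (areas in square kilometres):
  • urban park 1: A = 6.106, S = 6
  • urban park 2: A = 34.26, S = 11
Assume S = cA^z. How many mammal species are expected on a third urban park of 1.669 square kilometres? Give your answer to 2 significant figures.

3.8

z = ln(11/6) / ln(34.26/6.106) = 0.6061 / 1.7247 = 0.3514
c = 6 / 6.106^0.3514 = 6 / 1.889 = 3.177
S₃ = 3.177 × 1.669^0.3514 = 3.177 × 1.197 ≈ 3.803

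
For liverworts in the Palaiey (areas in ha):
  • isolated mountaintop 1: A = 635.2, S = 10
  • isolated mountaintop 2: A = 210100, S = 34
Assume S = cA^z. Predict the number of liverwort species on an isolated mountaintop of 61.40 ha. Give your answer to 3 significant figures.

6.11

z = ln(34/10) / ln(210100/635.2) = 1.2238 / 5.8014 = 0.2109
c = 10 / 635.2^0.2109 = 10 / 3.902 = 2.563
S₃ = 2.563 × 61.4^0.2109 = 2.563 × 2.383 ≈ 6.109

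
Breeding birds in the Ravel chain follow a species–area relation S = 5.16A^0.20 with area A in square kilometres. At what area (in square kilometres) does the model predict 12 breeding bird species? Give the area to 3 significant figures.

12 = 5.16 × A^0.2  ⇒  A^0.2 = 12/5.16 = 2.326
ln A = ln(2.326) / 0.2 = 0.8440 / 0.2 = 4.2199
A = e^4.2199 ≈ 68.02 square kilometres

68.0 square kilometres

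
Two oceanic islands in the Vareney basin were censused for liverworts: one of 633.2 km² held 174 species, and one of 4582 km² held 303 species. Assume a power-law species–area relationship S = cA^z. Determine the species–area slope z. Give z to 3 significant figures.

0.280

Taking logs: ln S = ln c + z ln A, so z = (ln S₂ − ln S₁)/(ln A₂ − ln A₁).
z = ln(303/174) / ln(4582/633.2) = ln(1.741) / ln(7.236) = 0.5547 / 1.9791 = 0.2803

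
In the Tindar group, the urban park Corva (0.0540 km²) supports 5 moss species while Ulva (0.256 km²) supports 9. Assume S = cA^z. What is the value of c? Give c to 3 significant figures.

z = ln(S₂/S₁) / ln(A₂/A₁) = ln(9/5) / ln(0.256/0.054) = 0.5878 / 1.5562 = 0.3777
c = S₁ / A₁^z = 5 / 0.054^0.3777 = 5 / 0.3321 = 15.06

15.1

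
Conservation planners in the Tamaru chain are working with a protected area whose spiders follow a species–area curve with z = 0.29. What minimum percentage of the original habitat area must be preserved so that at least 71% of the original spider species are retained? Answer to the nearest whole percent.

Need (A_new/A_old)^0.29 = 0.71, so A_new/A_old = 0.71^(1/0.29) = 0.71^3.448
ln(A_new/A_old) = ln 0.71 / 0.29 = -0.3425 / 0.29 = -1.1810
A_new/A_old = e^-1.1810 ≈ 0.307

31%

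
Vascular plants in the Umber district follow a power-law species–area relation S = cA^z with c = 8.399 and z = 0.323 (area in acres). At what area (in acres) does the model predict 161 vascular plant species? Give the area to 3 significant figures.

161 = 8.399 × A^0.323  ⇒  A^0.323 = 161/8.399 = 19.17
ln A = ln(19.17) / 0.323 = 2.9533 / 0.323 = 9.1433
A = e^9.1433 ≈ 9352 acres

9350 acres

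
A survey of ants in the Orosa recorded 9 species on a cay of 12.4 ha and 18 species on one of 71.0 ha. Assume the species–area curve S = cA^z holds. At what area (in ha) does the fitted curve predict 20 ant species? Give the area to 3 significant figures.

92.6 ha

z = ln(18/9) / ln(71/12.4) = 0.6931 / 1.7450 = 0.3972
c = 9 / 12.4^0.3972 = 9 / 2.719 = 3.311
A = (20/3.311)^(1/0.3972) ⇒ ln A = ln(6.041)/0.3972 = 4.5279
A = e^4.5279 ≈ 92.57 ha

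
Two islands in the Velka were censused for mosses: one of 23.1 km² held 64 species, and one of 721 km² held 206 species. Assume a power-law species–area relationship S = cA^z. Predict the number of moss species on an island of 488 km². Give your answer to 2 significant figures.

180

z = ln(206/64) / ln(721/23.1) = 1.1690 / 3.4408 = 0.3397
c = 64 / 23.1^0.3397 = 64 / 2.906 = 22.02
S₃ = 22.02 × 488^0.3397 = 22.02 × 8.192 ≈ 180.4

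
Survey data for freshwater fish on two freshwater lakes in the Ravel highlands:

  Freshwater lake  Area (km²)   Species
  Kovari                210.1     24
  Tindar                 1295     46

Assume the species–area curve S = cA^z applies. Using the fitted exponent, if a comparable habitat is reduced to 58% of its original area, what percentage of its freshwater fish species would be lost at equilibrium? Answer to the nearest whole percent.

z = ln(46/24) / ln(1295/210.1) = 0.6506 / 1.8187 = 0.3577
S_new/S_old = (A_new/A_old)^z = 0.58^0.3577 = exp(0.3577 × -0.5447) = 0.8229
Fraction lost = 1 − 0.8229 = 0.1771

18%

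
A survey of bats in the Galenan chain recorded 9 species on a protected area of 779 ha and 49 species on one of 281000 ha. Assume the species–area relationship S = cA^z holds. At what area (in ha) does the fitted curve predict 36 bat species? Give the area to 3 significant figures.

z = ln(49/9) / ln(281000/779) = 1.6946 / 5.8881 = 0.2878
c = 9 / 779^0.2878 = 9 / 6.795 = 1.325
A = (36/1.325)^(1/0.2878) ⇒ ln A = ln(27.18)/0.2878 = 11.4749
A = e^11.4749 ≈ 96267 ha

96300 ha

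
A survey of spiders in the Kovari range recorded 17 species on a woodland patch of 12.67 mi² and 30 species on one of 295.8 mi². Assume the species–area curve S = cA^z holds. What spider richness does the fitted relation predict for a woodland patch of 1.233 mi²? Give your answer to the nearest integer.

11

z = ln(30/17) / ln(295.8/12.67) = 0.5680 / 3.1504 = 0.1803
c = 17 / 12.67^0.1803 = 17 / 1.581 = 10.76
S₃ = 10.76 × 1.233^0.1803 = 10.76 × 1.038 ≈ 11.17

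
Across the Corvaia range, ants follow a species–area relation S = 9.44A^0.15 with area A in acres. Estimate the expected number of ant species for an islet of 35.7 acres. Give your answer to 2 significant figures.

16

S = 9.44 × 35.7^0.15
ln S = ln 9.44 + 0.15 × ln 35.7 = 2.2450 + 0.15 × 3.5752 = 2.7812
S = e^2.7812 ≈ 16.14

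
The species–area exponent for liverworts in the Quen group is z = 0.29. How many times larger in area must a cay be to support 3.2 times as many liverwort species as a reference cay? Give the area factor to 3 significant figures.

55.2

(A₂/A₁)^0.29 = 3.2, so A₂/A₁ = 3.2^(1/0.29) = 3.2^3.448
ln(A₂/A₁) = ln 3.2 / 0.29 = 1.1632 / 0.29 = 4.0109
A₂/A₁ = e^4.0109 ≈ 55.19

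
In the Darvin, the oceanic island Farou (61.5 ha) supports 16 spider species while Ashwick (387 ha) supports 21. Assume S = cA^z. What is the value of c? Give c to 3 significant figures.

z = ln(S₂/S₁) / ln(A₂/A₁) = ln(21/16) / ln(387/61.5) = 0.2719 / 1.8394 = 0.1478
c = S₁ / A₁^z = 16 / 61.5^0.1478 = 16 / 1.839 = 8.703

8.70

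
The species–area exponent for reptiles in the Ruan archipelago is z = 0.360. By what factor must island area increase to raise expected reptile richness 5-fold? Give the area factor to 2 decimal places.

(A₂/A₁)^0.36 = 5, so A₂/A₁ = 5^(1/0.36) = 5^2.778
ln(A₂/A₁) = ln 5 / 0.36 = 1.6094 / 0.36 = 4.4707
A₂/A₁ = e^4.4707 ≈ 87.41

87.41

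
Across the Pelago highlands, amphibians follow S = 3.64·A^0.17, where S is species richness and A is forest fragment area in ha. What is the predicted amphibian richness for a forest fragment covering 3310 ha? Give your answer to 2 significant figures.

S = 3.64 × 3310^0.17
ln S = ln 3.64 + 0.17 × ln 3310 = 1.2920 + 0.17 × 8.1047 = 2.6698
S = e^2.6698 ≈ 14.44

14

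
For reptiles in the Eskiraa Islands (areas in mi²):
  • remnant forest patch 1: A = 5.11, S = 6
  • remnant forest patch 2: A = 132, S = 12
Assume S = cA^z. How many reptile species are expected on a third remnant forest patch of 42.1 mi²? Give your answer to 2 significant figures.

9.4

z = ln(12/6) / ln(132/5.11) = 0.6931 / 3.2516 = 0.2132
c = 6 / 5.11^0.2132 = 6 / 1.416 = 4.238
S₃ = 4.238 × 42.1^0.2132 = 4.238 × 2.219 ≈ 9.406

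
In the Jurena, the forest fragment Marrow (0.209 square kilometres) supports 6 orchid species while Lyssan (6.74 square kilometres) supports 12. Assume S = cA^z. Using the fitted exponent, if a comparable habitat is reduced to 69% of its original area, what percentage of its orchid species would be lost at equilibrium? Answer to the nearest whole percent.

7%

z = ln(12/6) / ln(6.74/0.209) = 0.6931 / 3.4735 = 0.1996
S_new/S_old = (A_new/A_old)^z = 0.69^0.1996 = exp(0.1996 × -0.3711) = 0.9286
Fraction lost = 1 − 0.9286 = 0.07137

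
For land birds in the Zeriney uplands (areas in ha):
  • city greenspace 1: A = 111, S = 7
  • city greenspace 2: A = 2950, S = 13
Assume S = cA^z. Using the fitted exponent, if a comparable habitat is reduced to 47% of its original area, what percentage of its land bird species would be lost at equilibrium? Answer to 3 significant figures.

13.3%

z = ln(13/7) / ln(2950/111) = 0.6190 / 3.2800 = 0.1887
S_new/S_old = (A_new/A_old)^z = 0.47^0.1887 = exp(0.1887 × -0.7550) = 0.8672
Fraction lost = 1 − 0.8672 = 0.1328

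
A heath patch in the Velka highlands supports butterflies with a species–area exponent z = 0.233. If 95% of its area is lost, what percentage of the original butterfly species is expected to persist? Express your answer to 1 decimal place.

49.8%

S_new/S_old = (A_new/A_old)^z = 0.05^0.233
= exp(0.233 × ln 0.05) = exp(0.233 × -2.9957) = exp(-0.6980) ≈ 0.4976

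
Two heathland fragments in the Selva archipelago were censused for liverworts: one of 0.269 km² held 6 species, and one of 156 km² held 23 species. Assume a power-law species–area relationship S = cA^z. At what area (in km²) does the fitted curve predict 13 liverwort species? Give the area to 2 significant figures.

z = ln(23/6) / ln(156/0.269) = 1.3437 / 6.3629 = 0.2112
c = 6 / 0.269^0.2112 = 6 / 0.7578 = 7.917
A = (13/7.917)^(1/0.2112) ⇒ ln A = ln(1.642)/0.2112 = 2.3482
A = e^2.3482 ≈ 10.47 km²

10 km²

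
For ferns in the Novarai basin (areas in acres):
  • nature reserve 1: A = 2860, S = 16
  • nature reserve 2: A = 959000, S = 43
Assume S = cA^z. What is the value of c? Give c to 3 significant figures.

4.14

z = ln(S₂/S₁) / ln(A₂/A₁) = ln(43/16) / ln(959000/2860) = 0.9886 / 5.8151 = 0.1700
c = S₁ / A₁^z = 16 / 2860^0.1700 = 16 / 3.869 = 4.135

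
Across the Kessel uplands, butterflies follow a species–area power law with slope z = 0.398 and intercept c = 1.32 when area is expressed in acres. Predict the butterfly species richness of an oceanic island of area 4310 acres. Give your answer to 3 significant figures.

S = 1.32 × 4310^0.398
ln S = ln 1.32 + 0.398 × ln 4310 = 0.2776 + 0.398 × 8.3687 = 3.6084
S = e^3.6084 ≈ 36.91

36.9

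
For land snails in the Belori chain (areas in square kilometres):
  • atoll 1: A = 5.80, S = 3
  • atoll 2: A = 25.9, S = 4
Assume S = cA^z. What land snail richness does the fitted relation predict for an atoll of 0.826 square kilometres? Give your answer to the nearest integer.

z = ln(4/3) / ln(25.9/5.8) = 0.2877 / 1.4964 = 0.1923
c = 3 / 5.8^0.1923 = 3 / 1.402 = 2.14
S₃ = 2.14 × 0.826^0.1923 = 2.14 × 0.9639 ≈ 2.062

2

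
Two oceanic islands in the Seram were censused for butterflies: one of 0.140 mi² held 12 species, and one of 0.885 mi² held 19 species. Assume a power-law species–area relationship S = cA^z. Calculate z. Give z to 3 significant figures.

Taking logs: ln S = ln c + z ln A, so z = (ln S₂ − ln S₁)/(ln A₂ − ln A₁).
z = ln(19/12) / ln(0.885/0.14) = ln(1.583) / ln(6.321) = 0.4595 / 1.8439 = 0.2492

0.249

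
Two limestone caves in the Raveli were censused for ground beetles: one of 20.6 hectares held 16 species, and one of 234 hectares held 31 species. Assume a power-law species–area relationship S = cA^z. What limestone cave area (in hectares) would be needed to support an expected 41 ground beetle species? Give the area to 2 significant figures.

650 hectares

z = ln(31/16) / ln(234/20.6) = 0.6614 / 2.4300 = 0.2722
c = 16 / 20.6^0.2722 = 16 / 2.278 = 7.023
A = (41/7.023)^(1/0.2722) ⇒ ln A = ln(5.838)/0.2722 = 6.4825
A = e^6.4825 ≈ 653.6 hectares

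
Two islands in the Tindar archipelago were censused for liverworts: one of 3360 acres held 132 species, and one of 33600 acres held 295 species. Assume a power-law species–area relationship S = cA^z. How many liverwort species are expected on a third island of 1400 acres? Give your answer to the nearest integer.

z = ln(295/132) / ln(33600/3360) = 0.8042 / 2.3026 = 0.3492
c = 132 / 3360^0.3492 = 132 / 17.04 = 7.745
S₃ = 7.745 × 1400^0.3492 = 7.745 × 12.55 ≈ 97.23

97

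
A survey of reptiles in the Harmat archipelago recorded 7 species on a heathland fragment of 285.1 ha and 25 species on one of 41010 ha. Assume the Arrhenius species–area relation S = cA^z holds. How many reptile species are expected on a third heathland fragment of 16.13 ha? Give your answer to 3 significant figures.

z = ln(25/7) / ln(41010/285.1) = 1.2730 / 4.9687 = 0.2562
c = 7 / 285.1^0.2562 = 7 / 4.256 = 1.645
S₃ = 1.645 × 16.13^0.2562 = 1.645 × 2.039 ≈ 3.354

3.35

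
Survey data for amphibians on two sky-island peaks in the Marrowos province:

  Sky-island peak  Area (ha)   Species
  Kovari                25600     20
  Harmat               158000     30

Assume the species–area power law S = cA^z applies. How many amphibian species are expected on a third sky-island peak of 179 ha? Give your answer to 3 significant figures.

6.62

z = ln(30/20) / ln(158000/25600) = 0.4055 / 1.8200 = 0.2228
c = 20 / 25600^0.2228 = 20 / 9.596 = 2.084
S₃ = 2.084 × 179^0.2228 = 2.084 × 3.176 ≈ 6.62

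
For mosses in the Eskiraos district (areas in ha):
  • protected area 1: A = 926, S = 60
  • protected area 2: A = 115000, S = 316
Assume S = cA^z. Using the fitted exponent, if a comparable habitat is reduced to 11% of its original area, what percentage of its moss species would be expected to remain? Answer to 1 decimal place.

46.7%

z = ln(316/60) / ln(115000/926) = 1.6614 / 4.8218 = 0.3446
S_new/S_old = (A_new/A_old)^z = 0.11^0.3446 = exp(0.3446 × -2.2073) = 0.4674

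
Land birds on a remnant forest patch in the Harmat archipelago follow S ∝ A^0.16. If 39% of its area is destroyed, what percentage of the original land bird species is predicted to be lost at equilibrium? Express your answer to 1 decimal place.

7.6%

S_new/S_old = (A_new/A_old)^z = 0.61^0.16
= exp(0.16 × ln 0.61) = exp(0.16 × -0.4943) = exp(-0.0791) ≈ 0.924
Fraction lost = 1 − 0.924 = 0.07604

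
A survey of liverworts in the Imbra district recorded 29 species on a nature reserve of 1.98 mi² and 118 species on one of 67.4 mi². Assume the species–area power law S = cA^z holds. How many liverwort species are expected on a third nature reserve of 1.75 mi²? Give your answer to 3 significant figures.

z = ln(118/29) / ln(67.4/1.98) = 1.4034 / 3.5275 = 0.3978
c = 29 / 1.98^0.3978 = 29 / 1.312 = 22.1
S₃ = 22.1 × 1.75^0.3978 = 22.1 × 1.249 ≈ 27.61

27.6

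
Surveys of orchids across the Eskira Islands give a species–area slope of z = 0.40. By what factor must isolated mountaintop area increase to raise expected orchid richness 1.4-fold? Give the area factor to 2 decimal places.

(A₂/A₁)^0.4 = 1.4, so A₂/A₁ = 1.4^(1/0.4) = 1.4^2.5
ln(A₂/A₁) = ln 1.4 / 0.4 = 0.3365 / 0.4 = 0.8412
A₂/A₁ = e^0.8412 ≈ 2.319

2.32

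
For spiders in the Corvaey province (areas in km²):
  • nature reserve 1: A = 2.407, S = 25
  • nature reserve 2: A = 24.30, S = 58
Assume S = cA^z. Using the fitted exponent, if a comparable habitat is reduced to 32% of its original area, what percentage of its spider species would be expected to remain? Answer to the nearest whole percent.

66%

z = ln(58/25) / ln(24.3/2.407) = 0.8416 / 2.3121 = 0.3640
S_new/S_old = (A_new/A_old)^z = 0.32^0.3640 = exp(0.3640 × -1.1394) = 0.6605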